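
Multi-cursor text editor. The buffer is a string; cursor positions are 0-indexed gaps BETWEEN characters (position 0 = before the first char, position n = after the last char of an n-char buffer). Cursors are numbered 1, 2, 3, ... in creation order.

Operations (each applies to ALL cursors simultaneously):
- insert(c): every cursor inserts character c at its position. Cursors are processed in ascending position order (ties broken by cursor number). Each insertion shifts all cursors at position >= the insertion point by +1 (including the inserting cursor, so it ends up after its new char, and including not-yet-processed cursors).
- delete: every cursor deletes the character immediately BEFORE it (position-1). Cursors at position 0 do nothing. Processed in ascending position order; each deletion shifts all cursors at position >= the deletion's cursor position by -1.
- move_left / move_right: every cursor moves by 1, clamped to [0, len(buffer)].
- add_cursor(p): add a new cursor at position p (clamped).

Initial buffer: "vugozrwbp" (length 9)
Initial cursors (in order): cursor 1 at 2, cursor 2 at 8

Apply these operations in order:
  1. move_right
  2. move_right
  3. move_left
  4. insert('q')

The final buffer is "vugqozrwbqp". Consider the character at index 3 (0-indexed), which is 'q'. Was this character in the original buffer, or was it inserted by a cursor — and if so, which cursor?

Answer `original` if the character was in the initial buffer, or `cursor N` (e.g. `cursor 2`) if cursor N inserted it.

Answer: cursor 1

Derivation:
After op 1 (move_right): buffer="vugozrwbp" (len 9), cursors c1@3 c2@9, authorship .........
After op 2 (move_right): buffer="vugozrwbp" (len 9), cursors c1@4 c2@9, authorship .........
After op 3 (move_left): buffer="vugozrwbp" (len 9), cursors c1@3 c2@8, authorship .........
After op 4 (insert('q')): buffer="vugqozrwbqp" (len 11), cursors c1@4 c2@10, authorship ...1.....2.
Authorship (.=original, N=cursor N): . . . 1 . . . . . 2 .
Index 3: author = 1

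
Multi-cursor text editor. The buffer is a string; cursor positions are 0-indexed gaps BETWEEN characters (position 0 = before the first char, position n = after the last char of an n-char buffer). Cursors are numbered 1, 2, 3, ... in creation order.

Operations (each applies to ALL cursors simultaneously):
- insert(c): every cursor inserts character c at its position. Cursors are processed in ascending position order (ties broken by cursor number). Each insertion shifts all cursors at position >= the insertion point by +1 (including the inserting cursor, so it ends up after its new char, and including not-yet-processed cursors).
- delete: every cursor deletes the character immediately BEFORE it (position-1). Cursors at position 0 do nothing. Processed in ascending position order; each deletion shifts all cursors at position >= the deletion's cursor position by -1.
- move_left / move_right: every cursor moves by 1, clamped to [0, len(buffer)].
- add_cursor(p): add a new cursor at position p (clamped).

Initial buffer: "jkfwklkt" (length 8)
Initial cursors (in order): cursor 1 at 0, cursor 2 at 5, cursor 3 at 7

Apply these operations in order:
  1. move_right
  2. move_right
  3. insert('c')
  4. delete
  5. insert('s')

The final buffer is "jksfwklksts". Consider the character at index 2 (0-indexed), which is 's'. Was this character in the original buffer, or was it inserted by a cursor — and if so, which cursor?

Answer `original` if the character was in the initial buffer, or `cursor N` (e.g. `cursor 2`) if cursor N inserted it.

Answer: cursor 1

Derivation:
After op 1 (move_right): buffer="jkfwklkt" (len 8), cursors c1@1 c2@6 c3@8, authorship ........
After op 2 (move_right): buffer="jkfwklkt" (len 8), cursors c1@2 c2@7 c3@8, authorship ........
After op 3 (insert('c')): buffer="jkcfwklkctc" (len 11), cursors c1@3 c2@9 c3@11, authorship ..1.....2.3
After op 4 (delete): buffer="jkfwklkt" (len 8), cursors c1@2 c2@7 c3@8, authorship ........
After op 5 (insert('s')): buffer="jksfwklksts" (len 11), cursors c1@3 c2@9 c3@11, authorship ..1.....2.3
Authorship (.=original, N=cursor N): . . 1 . . . . . 2 . 3
Index 2: author = 1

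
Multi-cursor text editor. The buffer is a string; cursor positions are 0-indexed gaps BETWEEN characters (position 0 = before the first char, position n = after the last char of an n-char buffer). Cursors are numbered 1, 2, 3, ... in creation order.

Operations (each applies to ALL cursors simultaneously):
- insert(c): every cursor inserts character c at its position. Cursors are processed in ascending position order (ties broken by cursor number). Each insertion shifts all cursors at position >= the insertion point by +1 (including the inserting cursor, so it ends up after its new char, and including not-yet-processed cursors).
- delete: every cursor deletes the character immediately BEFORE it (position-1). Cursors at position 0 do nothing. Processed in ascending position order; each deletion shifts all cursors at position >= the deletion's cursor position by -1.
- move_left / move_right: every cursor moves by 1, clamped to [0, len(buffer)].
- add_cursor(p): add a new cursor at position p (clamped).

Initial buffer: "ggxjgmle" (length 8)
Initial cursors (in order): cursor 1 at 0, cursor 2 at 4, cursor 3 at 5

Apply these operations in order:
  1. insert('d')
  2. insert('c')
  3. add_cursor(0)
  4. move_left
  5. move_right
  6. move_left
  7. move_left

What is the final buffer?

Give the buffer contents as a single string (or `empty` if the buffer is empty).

After op 1 (insert('d')): buffer="dggxjdgdmle" (len 11), cursors c1@1 c2@6 c3@8, authorship 1....2.3...
After op 2 (insert('c')): buffer="dcggxjdcgdcmle" (len 14), cursors c1@2 c2@8 c3@11, authorship 11....22.33...
After op 3 (add_cursor(0)): buffer="dcggxjdcgdcmle" (len 14), cursors c4@0 c1@2 c2@8 c3@11, authorship 11....22.33...
After op 4 (move_left): buffer="dcggxjdcgdcmle" (len 14), cursors c4@0 c1@1 c2@7 c3@10, authorship 11....22.33...
After op 5 (move_right): buffer="dcggxjdcgdcmle" (len 14), cursors c4@1 c1@2 c2@8 c3@11, authorship 11....22.33...
After op 6 (move_left): buffer="dcggxjdcgdcmle" (len 14), cursors c4@0 c1@1 c2@7 c3@10, authorship 11....22.33...
After op 7 (move_left): buffer="dcggxjdcgdcmle" (len 14), cursors c1@0 c4@0 c2@6 c3@9, authorship 11....22.33...

Answer: dcggxjdcgdcmle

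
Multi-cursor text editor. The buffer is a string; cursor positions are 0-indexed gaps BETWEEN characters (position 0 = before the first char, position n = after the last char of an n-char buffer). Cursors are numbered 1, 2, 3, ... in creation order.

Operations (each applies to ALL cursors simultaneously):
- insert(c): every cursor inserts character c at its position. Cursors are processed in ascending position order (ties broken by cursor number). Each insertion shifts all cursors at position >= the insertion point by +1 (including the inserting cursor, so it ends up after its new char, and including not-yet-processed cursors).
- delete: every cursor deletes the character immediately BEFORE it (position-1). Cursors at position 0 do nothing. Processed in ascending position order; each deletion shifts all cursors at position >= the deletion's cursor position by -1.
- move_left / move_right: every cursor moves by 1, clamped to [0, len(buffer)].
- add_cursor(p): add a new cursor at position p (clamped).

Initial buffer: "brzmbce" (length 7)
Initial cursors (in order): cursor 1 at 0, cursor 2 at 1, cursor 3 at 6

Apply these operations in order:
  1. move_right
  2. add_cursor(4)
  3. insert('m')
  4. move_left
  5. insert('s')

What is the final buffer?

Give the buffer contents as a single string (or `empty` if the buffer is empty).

Answer: bsmrsmzmsmbcesm

Derivation:
After op 1 (move_right): buffer="brzmbce" (len 7), cursors c1@1 c2@2 c3@7, authorship .......
After op 2 (add_cursor(4)): buffer="brzmbce" (len 7), cursors c1@1 c2@2 c4@4 c3@7, authorship .......
After op 3 (insert('m')): buffer="bmrmzmmbcem" (len 11), cursors c1@2 c2@4 c4@7 c3@11, authorship .1.2..4...3
After op 4 (move_left): buffer="bmrmzmmbcem" (len 11), cursors c1@1 c2@3 c4@6 c3@10, authorship .1.2..4...3
After op 5 (insert('s')): buffer="bsmrsmzmsmbcesm" (len 15), cursors c1@2 c2@5 c4@9 c3@14, authorship .11.22..44...33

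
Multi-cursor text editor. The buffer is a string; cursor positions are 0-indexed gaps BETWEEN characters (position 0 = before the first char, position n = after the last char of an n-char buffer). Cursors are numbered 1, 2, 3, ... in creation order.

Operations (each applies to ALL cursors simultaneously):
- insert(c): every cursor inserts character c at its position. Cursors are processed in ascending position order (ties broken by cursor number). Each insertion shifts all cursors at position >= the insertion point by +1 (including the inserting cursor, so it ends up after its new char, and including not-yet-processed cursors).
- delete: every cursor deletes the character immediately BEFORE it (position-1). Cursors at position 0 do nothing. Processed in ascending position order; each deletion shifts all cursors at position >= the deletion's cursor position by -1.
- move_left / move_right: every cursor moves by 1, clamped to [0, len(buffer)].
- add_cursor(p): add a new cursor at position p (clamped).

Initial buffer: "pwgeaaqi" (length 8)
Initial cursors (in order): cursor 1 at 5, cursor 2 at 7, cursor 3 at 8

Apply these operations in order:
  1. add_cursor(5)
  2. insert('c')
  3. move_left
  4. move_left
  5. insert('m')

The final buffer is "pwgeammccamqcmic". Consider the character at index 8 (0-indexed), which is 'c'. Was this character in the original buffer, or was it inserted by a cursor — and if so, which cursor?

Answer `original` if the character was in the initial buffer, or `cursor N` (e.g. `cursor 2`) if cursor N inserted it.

Answer: cursor 4

Derivation:
After op 1 (add_cursor(5)): buffer="pwgeaaqi" (len 8), cursors c1@5 c4@5 c2@7 c3@8, authorship ........
After op 2 (insert('c')): buffer="pwgeaccaqcic" (len 12), cursors c1@7 c4@7 c2@10 c3@12, authorship .....14..2.3
After op 3 (move_left): buffer="pwgeaccaqcic" (len 12), cursors c1@6 c4@6 c2@9 c3@11, authorship .....14..2.3
After op 4 (move_left): buffer="pwgeaccaqcic" (len 12), cursors c1@5 c4@5 c2@8 c3@10, authorship .....14..2.3
After op 5 (insert('m')): buffer="pwgeammccamqcmic" (len 16), cursors c1@7 c4@7 c2@11 c3@14, authorship .....1414.2.23.3
Authorship (.=original, N=cursor N): . . . . . 1 4 1 4 . 2 . 2 3 . 3
Index 8: author = 4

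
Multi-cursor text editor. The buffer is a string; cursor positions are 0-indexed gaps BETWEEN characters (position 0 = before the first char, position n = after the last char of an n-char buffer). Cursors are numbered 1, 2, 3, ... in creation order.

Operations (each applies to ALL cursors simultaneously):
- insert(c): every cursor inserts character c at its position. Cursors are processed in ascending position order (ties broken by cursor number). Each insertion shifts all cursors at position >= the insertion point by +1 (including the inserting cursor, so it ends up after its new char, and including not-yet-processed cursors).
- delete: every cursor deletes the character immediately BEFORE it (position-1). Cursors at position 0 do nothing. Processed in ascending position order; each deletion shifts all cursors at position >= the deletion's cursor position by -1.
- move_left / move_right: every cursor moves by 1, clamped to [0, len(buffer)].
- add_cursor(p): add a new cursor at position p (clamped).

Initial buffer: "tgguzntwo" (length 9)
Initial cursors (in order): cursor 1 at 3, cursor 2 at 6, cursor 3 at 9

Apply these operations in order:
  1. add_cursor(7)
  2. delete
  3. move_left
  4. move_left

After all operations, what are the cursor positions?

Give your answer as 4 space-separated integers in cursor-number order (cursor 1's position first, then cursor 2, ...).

Answer: 0 2 3 2

Derivation:
After op 1 (add_cursor(7)): buffer="tgguzntwo" (len 9), cursors c1@3 c2@6 c4@7 c3@9, authorship .........
After op 2 (delete): buffer="tguzw" (len 5), cursors c1@2 c2@4 c4@4 c3@5, authorship .....
After op 3 (move_left): buffer="tguzw" (len 5), cursors c1@1 c2@3 c4@3 c3@4, authorship .....
After op 4 (move_left): buffer="tguzw" (len 5), cursors c1@0 c2@2 c4@2 c3@3, authorship .....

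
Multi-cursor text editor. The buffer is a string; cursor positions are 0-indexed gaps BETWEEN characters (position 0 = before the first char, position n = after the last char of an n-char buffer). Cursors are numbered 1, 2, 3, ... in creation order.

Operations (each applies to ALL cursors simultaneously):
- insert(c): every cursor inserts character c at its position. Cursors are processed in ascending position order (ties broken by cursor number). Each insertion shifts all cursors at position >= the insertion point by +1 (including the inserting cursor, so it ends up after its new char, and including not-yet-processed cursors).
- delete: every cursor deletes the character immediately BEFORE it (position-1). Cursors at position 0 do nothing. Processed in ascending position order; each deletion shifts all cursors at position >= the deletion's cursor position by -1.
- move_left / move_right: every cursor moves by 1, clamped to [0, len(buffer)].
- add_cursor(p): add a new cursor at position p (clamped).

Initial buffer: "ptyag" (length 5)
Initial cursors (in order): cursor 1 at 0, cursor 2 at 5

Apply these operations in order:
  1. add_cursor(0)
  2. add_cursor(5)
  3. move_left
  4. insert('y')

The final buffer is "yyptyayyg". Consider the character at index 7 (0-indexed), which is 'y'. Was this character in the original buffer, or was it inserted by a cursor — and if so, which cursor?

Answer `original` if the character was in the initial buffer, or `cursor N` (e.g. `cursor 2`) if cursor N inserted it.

Answer: cursor 4

Derivation:
After op 1 (add_cursor(0)): buffer="ptyag" (len 5), cursors c1@0 c3@0 c2@5, authorship .....
After op 2 (add_cursor(5)): buffer="ptyag" (len 5), cursors c1@0 c3@0 c2@5 c4@5, authorship .....
After op 3 (move_left): buffer="ptyag" (len 5), cursors c1@0 c3@0 c2@4 c4@4, authorship .....
After op 4 (insert('y')): buffer="yyptyayyg" (len 9), cursors c1@2 c3@2 c2@8 c4@8, authorship 13....24.
Authorship (.=original, N=cursor N): 1 3 . . . . 2 4 .
Index 7: author = 4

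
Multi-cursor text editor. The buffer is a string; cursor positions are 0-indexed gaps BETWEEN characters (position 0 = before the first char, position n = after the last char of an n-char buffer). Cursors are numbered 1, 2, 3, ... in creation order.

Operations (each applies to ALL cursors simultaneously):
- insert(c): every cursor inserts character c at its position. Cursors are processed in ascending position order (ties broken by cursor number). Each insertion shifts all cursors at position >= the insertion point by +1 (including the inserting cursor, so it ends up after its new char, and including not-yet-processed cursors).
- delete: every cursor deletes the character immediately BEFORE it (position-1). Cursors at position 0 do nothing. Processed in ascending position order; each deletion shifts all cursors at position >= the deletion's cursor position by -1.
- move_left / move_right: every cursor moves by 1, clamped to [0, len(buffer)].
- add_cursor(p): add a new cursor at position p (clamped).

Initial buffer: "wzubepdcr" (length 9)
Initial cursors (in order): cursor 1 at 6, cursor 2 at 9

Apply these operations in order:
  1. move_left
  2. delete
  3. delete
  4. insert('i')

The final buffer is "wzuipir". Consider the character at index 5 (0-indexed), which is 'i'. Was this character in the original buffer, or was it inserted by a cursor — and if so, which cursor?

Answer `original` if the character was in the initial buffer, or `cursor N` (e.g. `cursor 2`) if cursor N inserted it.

After op 1 (move_left): buffer="wzubepdcr" (len 9), cursors c1@5 c2@8, authorship .........
After op 2 (delete): buffer="wzubpdr" (len 7), cursors c1@4 c2@6, authorship .......
After op 3 (delete): buffer="wzupr" (len 5), cursors c1@3 c2@4, authorship .....
After op 4 (insert('i')): buffer="wzuipir" (len 7), cursors c1@4 c2@6, authorship ...1.2.
Authorship (.=original, N=cursor N): . . . 1 . 2 .
Index 5: author = 2

Answer: cursor 2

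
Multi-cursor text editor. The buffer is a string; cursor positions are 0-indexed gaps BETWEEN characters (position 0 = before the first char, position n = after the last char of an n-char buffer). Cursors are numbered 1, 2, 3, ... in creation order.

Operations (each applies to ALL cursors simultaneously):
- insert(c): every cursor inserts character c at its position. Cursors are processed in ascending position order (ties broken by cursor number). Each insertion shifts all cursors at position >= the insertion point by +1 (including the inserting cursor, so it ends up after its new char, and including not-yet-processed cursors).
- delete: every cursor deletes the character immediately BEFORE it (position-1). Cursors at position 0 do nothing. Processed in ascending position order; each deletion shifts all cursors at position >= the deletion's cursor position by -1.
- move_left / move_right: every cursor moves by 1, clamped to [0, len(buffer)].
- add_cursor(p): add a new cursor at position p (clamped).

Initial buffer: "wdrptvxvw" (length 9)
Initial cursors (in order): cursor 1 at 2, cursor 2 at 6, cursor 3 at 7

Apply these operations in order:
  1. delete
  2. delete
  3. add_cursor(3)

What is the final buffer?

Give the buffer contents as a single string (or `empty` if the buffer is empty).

After op 1 (delete): buffer="wrptvw" (len 6), cursors c1@1 c2@4 c3@4, authorship ......
After op 2 (delete): buffer="rvw" (len 3), cursors c1@0 c2@1 c3@1, authorship ...
After op 3 (add_cursor(3)): buffer="rvw" (len 3), cursors c1@0 c2@1 c3@1 c4@3, authorship ...

Answer: rvw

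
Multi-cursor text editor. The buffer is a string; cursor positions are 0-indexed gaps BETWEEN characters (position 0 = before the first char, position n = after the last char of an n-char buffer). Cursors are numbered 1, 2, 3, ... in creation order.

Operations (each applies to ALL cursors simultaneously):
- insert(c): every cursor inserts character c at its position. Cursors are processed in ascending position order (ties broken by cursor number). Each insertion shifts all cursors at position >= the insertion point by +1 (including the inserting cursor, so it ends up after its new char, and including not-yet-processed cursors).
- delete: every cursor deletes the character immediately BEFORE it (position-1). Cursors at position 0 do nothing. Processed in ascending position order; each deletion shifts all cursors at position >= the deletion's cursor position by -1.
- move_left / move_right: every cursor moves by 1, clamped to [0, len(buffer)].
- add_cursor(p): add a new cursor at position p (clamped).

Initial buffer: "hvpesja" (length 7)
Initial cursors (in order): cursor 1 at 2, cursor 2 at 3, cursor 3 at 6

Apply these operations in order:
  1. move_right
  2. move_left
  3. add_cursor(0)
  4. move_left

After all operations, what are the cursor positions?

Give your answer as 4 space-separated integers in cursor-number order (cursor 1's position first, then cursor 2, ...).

After op 1 (move_right): buffer="hvpesja" (len 7), cursors c1@3 c2@4 c3@7, authorship .......
After op 2 (move_left): buffer="hvpesja" (len 7), cursors c1@2 c2@3 c3@6, authorship .......
After op 3 (add_cursor(0)): buffer="hvpesja" (len 7), cursors c4@0 c1@2 c2@3 c3@6, authorship .......
After op 4 (move_left): buffer="hvpesja" (len 7), cursors c4@0 c1@1 c2@2 c3@5, authorship .......

Answer: 1 2 5 0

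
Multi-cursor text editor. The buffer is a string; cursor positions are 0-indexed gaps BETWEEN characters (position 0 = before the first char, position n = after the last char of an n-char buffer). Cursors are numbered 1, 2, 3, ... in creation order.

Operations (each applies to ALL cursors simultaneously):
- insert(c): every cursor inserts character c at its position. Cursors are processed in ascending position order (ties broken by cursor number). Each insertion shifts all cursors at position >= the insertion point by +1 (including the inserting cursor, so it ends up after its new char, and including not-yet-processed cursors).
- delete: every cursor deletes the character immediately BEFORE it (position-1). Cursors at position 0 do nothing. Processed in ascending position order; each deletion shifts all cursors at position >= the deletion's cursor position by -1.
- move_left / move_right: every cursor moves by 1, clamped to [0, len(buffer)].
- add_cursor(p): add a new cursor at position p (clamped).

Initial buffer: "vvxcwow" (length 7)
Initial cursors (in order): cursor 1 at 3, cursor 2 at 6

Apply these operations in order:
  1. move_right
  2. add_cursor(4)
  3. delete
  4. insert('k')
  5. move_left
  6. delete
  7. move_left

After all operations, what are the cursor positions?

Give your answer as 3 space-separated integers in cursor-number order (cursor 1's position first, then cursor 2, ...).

After op 1 (move_right): buffer="vvxcwow" (len 7), cursors c1@4 c2@7, authorship .......
After op 2 (add_cursor(4)): buffer="vvxcwow" (len 7), cursors c1@4 c3@4 c2@7, authorship .......
After op 3 (delete): buffer="vvwo" (len 4), cursors c1@2 c3@2 c2@4, authorship ....
After op 4 (insert('k')): buffer="vvkkwok" (len 7), cursors c1@4 c3@4 c2@7, authorship ..13..2
After op 5 (move_left): buffer="vvkkwok" (len 7), cursors c1@3 c3@3 c2@6, authorship ..13..2
After op 6 (delete): buffer="vkwk" (len 4), cursors c1@1 c3@1 c2@3, authorship .3.2
After op 7 (move_left): buffer="vkwk" (len 4), cursors c1@0 c3@0 c2@2, authorship .3.2

Answer: 0 2 0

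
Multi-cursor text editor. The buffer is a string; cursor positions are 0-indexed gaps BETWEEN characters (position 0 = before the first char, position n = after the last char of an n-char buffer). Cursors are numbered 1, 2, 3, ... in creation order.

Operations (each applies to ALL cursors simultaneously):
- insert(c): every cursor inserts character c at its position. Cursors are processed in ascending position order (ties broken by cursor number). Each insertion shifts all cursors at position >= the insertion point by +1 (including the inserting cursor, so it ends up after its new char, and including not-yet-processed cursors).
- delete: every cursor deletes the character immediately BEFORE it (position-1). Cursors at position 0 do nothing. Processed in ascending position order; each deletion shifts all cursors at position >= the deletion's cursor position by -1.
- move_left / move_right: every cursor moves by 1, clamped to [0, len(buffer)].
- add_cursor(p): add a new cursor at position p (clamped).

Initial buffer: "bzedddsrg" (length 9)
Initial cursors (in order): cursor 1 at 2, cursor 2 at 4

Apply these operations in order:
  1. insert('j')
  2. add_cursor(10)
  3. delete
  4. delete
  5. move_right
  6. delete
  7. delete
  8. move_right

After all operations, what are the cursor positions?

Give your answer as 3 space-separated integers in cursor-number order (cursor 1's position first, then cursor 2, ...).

After op 1 (insert('j')): buffer="bzjedjddsrg" (len 11), cursors c1@3 c2@6, authorship ..1..2.....
After op 2 (add_cursor(10)): buffer="bzjedjddsrg" (len 11), cursors c1@3 c2@6 c3@10, authorship ..1..2.....
After op 3 (delete): buffer="bzedddsg" (len 8), cursors c1@2 c2@4 c3@7, authorship ........
After op 4 (delete): buffer="beddg" (len 5), cursors c1@1 c2@2 c3@4, authorship .....
After op 5 (move_right): buffer="beddg" (len 5), cursors c1@2 c2@3 c3@5, authorship .....
After op 6 (delete): buffer="bd" (len 2), cursors c1@1 c2@1 c3@2, authorship ..
After op 7 (delete): buffer="" (len 0), cursors c1@0 c2@0 c3@0, authorship 
After op 8 (move_right): buffer="" (len 0), cursors c1@0 c2@0 c3@0, authorship 

Answer: 0 0 0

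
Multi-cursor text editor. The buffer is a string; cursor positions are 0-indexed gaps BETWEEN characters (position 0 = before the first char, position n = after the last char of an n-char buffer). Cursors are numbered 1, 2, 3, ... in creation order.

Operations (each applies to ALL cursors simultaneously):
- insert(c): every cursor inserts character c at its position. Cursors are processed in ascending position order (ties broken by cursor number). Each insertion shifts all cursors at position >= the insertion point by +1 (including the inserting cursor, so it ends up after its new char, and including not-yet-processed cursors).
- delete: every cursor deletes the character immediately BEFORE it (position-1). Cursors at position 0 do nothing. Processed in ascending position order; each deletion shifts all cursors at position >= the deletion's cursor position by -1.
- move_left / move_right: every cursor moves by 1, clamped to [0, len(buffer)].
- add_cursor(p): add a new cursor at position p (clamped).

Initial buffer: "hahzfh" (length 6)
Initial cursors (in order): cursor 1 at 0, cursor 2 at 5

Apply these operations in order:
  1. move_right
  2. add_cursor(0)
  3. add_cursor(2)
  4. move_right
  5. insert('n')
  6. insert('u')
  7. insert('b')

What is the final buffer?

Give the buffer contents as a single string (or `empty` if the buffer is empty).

Answer: hnubanubhnubzfhnub

Derivation:
After op 1 (move_right): buffer="hahzfh" (len 6), cursors c1@1 c2@6, authorship ......
After op 2 (add_cursor(0)): buffer="hahzfh" (len 6), cursors c3@0 c1@1 c2@6, authorship ......
After op 3 (add_cursor(2)): buffer="hahzfh" (len 6), cursors c3@0 c1@1 c4@2 c2@6, authorship ......
After op 4 (move_right): buffer="hahzfh" (len 6), cursors c3@1 c1@2 c4@3 c2@6, authorship ......
After op 5 (insert('n')): buffer="hnanhnzfhn" (len 10), cursors c3@2 c1@4 c4@6 c2@10, authorship .3.1.4...2
After op 6 (insert('u')): buffer="hnuanuhnuzfhnu" (len 14), cursors c3@3 c1@6 c4@9 c2@14, authorship .33.11.44...22
After op 7 (insert('b')): buffer="hnubanubhnubzfhnub" (len 18), cursors c3@4 c1@8 c4@12 c2@18, authorship .333.111.444...222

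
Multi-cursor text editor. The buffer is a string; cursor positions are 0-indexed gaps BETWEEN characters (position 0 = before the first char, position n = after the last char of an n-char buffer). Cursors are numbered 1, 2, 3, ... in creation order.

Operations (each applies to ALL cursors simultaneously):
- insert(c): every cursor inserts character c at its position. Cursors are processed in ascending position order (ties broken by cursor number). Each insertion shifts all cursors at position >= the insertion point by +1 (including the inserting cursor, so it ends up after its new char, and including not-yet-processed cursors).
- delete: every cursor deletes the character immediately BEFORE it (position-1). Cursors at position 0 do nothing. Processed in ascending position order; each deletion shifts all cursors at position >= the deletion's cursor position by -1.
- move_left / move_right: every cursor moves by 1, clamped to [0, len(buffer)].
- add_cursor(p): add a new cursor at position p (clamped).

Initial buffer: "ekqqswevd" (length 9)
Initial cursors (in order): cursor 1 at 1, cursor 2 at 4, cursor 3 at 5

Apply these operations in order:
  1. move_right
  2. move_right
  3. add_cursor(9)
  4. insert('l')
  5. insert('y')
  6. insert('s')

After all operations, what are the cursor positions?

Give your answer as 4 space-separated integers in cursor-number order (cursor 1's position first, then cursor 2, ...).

After op 1 (move_right): buffer="ekqqswevd" (len 9), cursors c1@2 c2@5 c3@6, authorship .........
After op 2 (move_right): buffer="ekqqswevd" (len 9), cursors c1@3 c2@6 c3@7, authorship .........
After op 3 (add_cursor(9)): buffer="ekqqswevd" (len 9), cursors c1@3 c2@6 c3@7 c4@9, authorship .........
After op 4 (insert('l')): buffer="ekqlqswlelvdl" (len 13), cursors c1@4 c2@8 c3@10 c4@13, authorship ...1...2.3..4
After op 5 (insert('y')): buffer="ekqlyqswlyelyvdly" (len 17), cursors c1@5 c2@10 c3@13 c4@17, authorship ...11...22.33..44
After op 6 (insert('s')): buffer="ekqlysqswlyselysvdlys" (len 21), cursors c1@6 c2@12 c3@16 c4@21, authorship ...111...222.333..444

Answer: 6 12 16 21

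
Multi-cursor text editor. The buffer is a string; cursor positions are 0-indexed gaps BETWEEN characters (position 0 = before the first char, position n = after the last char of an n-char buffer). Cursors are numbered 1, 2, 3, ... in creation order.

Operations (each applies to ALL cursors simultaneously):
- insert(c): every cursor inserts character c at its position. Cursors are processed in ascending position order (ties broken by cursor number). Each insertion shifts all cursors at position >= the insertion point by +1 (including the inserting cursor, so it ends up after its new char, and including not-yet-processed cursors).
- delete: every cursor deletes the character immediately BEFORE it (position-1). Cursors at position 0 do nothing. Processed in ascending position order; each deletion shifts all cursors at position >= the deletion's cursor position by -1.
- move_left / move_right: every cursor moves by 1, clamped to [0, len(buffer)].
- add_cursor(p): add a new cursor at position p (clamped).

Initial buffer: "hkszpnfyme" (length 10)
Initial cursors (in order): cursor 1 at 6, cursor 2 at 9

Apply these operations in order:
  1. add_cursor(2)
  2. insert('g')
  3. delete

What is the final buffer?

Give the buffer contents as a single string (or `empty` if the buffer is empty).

Answer: hkszpnfyme

Derivation:
After op 1 (add_cursor(2)): buffer="hkszpnfyme" (len 10), cursors c3@2 c1@6 c2@9, authorship ..........
After op 2 (insert('g')): buffer="hkgszpngfymge" (len 13), cursors c3@3 c1@8 c2@12, authorship ..3....1...2.
After op 3 (delete): buffer="hkszpnfyme" (len 10), cursors c3@2 c1@6 c2@9, authorship ..........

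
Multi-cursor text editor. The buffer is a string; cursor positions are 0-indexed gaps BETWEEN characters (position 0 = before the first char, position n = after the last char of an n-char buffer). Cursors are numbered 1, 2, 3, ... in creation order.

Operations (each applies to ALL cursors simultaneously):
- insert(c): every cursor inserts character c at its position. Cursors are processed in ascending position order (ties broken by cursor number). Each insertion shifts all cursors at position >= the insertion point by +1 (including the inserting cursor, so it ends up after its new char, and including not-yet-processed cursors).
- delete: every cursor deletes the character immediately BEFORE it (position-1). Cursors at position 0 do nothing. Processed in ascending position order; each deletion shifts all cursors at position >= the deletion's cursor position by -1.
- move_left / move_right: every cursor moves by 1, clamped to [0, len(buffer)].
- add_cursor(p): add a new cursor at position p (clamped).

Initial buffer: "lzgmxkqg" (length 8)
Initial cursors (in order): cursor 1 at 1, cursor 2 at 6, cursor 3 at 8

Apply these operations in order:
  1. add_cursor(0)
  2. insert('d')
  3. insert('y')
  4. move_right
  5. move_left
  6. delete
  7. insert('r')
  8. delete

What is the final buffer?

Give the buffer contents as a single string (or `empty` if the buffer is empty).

Answer: dldzgmxkdqgy

Derivation:
After op 1 (add_cursor(0)): buffer="lzgmxkqg" (len 8), cursors c4@0 c1@1 c2@6 c3@8, authorship ........
After op 2 (insert('d')): buffer="dldzgmxkdqgd" (len 12), cursors c4@1 c1@3 c2@9 c3@12, authorship 4.1.....2..3
After op 3 (insert('y')): buffer="dyldyzgmxkdyqgdy" (len 16), cursors c4@2 c1@5 c2@12 c3@16, authorship 44.11.....22..33
After op 4 (move_right): buffer="dyldyzgmxkdyqgdy" (len 16), cursors c4@3 c1@6 c2@13 c3@16, authorship 44.11.....22..33
After op 5 (move_left): buffer="dyldyzgmxkdyqgdy" (len 16), cursors c4@2 c1@5 c2@12 c3@15, authorship 44.11.....22..33
After op 6 (delete): buffer="dldzgmxkdqgy" (len 12), cursors c4@1 c1@3 c2@9 c3@11, authorship 4.1.....2..3
After op 7 (insert('r')): buffer="drldrzgmxkdrqgry" (len 16), cursors c4@2 c1@5 c2@12 c3@15, authorship 44.11.....22..33
After op 8 (delete): buffer="dldzgmxkdqgy" (len 12), cursors c4@1 c1@3 c2@9 c3@11, authorship 4.1.....2..3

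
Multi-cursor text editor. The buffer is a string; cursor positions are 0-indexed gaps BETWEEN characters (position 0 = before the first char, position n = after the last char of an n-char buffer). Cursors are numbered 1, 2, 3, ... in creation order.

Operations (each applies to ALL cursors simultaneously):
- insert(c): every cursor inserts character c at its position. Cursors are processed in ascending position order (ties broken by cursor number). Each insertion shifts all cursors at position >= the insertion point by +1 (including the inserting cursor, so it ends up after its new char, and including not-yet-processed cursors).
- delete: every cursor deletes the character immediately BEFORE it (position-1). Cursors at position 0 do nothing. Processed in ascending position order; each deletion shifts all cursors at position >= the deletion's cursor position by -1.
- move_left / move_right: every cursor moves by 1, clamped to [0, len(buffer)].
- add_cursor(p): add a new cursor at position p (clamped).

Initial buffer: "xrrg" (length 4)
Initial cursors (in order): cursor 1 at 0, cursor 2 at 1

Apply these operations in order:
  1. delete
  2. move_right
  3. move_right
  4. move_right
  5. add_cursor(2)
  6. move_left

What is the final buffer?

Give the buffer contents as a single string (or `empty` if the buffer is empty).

After op 1 (delete): buffer="rrg" (len 3), cursors c1@0 c2@0, authorship ...
After op 2 (move_right): buffer="rrg" (len 3), cursors c1@1 c2@1, authorship ...
After op 3 (move_right): buffer="rrg" (len 3), cursors c1@2 c2@2, authorship ...
After op 4 (move_right): buffer="rrg" (len 3), cursors c1@3 c2@3, authorship ...
After op 5 (add_cursor(2)): buffer="rrg" (len 3), cursors c3@2 c1@3 c2@3, authorship ...
After op 6 (move_left): buffer="rrg" (len 3), cursors c3@1 c1@2 c2@2, authorship ...

Answer: rrg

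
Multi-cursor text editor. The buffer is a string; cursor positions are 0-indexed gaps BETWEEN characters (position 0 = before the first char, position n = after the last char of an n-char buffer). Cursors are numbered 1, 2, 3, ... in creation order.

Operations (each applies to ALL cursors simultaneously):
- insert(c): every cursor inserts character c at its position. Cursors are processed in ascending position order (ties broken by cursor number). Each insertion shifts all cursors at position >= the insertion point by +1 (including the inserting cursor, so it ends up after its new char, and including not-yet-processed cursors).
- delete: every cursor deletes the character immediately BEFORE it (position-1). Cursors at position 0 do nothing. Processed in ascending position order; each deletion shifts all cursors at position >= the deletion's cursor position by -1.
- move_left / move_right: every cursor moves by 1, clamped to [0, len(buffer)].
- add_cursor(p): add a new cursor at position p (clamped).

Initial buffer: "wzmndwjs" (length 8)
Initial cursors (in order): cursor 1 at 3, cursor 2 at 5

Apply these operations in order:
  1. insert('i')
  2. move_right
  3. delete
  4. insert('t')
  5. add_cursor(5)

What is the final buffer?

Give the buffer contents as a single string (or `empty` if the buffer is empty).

Answer: wzmitditjs

Derivation:
After op 1 (insert('i')): buffer="wzmindiwjs" (len 10), cursors c1@4 c2@7, authorship ...1..2...
After op 2 (move_right): buffer="wzmindiwjs" (len 10), cursors c1@5 c2@8, authorship ...1..2...
After op 3 (delete): buffer="wzmidijs" (len 8), cursors c1@4 c2@6, authorship ...1.2..
After op 4 (insert('t')): buffer="wzmitditjs" (len 10), cursors c1@5 c2@8, authorship ...11.22..
After op 5 (add_cursor(5)): buffer="wzmitditjs" (len 10), cursors c1@5 c3@5 c2@8, authorship ...11.22..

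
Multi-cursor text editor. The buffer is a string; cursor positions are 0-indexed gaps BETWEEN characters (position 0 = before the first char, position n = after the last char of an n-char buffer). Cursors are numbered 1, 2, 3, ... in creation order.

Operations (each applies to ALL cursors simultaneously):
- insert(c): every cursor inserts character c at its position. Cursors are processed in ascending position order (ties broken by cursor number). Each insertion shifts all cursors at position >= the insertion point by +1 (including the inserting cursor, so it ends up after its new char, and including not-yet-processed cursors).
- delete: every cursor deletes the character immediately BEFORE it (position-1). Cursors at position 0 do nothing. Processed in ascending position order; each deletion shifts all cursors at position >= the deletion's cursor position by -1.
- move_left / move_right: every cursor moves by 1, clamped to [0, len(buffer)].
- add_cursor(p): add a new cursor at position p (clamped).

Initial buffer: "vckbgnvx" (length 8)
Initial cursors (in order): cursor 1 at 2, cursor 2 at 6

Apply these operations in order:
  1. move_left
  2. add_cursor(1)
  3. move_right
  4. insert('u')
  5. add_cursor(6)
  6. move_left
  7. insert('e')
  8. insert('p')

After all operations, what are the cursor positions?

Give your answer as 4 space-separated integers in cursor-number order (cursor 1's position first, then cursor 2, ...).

After op 1 (move_left): buffer="vckbgnvx" (len 8), cursors c1@1 c2@5, authorship ........
After op 2 (add_cursor(1)): buffer="vckbgnvx" (len 8), cursors c1@1 c3@1 c2@5, authorship ........
After op 3 (move_right): buffer="vckbgnvx" (len 8), cursors c1@2 c3@2 c2@6, authorship ........
After op 4 (insert('u')): buffer="vcuukbgnuvx" (len 11), cursors c1@4 c3@4 c2@9, authorship ..13....2..
After op 5 (add_cursor(6)): buffer="vcuukbgnuvx" (len 11), cursors c1@4 c3@4 c4@6 c2@9, authorship ..13....2..
After op 6 (move_left): buffer="vcuukbgnuvx" (len 11), cursors c1@3 c3@3 c4@5 c2@8, authorship ..13....2..
After op 7 (insert('e')): buffer="vcueeukebgneuvx" (len 15), cursors c1@5 c3@5 c4@8 c2@12, authorship ..1133.4...22..
After op 8 (insert('p')): buffer="vcueeppukepbgnepuvx" (len 19), cursors c1@7 c3@7 c4@11 c2@16, authorship ..113133.44...222..

Answer: 7 16 7 11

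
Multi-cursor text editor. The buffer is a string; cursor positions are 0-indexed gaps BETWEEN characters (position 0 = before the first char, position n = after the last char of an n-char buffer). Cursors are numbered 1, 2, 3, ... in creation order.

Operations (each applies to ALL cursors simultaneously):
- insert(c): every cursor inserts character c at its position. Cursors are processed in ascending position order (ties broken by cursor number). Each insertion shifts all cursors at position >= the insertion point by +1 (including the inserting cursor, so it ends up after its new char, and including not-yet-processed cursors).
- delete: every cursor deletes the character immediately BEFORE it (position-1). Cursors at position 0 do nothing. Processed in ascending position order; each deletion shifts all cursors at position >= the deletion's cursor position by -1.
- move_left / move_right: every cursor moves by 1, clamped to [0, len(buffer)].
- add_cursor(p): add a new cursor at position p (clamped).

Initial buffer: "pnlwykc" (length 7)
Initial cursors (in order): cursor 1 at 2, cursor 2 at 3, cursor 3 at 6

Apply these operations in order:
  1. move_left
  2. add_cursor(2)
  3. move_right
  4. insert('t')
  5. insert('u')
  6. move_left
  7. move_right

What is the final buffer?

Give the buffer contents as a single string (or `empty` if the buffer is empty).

After op 1 (move_left): buffer="pnlwykc" (len 7), cursors c1@1 c2@2 c3@5, authorship .......
After op 2 (add_cursor(2)): buffer="pnlwykc" (len 7), cursors c1@1 c2@2 c4@2 c3@5, authorship .......
After op 3 (move_right): buffer="pnlwykc" (len 7), cursors c1@2 c2@3 c4@3 c3@6, authorship .......
After op 4 (insert('t')): buffer="pntlttwyktc" (len 11), cursors c1@3 c2@6 c4@6 c3@10, authorship ..1.24...3.
After op 5 (insert('u')): buffer="pntulttuuwyktuc" (len 15), cursors c1@4 c2@9 c4@9 c3@14, authorship ..11.2424...33.
After op 6 (move_left): buffer="pntulttuuwyktuc" (len 15), cursors c1@3 c2@8 c4@8 c3@13, authorship ..11.2424...33.
After op 7 (move_right): buffer="pntulttuuwyktuc" (len 15), cursors c1@4 c2@9 c4@9 c3@14, authorship ..11.2424...33.

Answer: pntulttuuwyktuc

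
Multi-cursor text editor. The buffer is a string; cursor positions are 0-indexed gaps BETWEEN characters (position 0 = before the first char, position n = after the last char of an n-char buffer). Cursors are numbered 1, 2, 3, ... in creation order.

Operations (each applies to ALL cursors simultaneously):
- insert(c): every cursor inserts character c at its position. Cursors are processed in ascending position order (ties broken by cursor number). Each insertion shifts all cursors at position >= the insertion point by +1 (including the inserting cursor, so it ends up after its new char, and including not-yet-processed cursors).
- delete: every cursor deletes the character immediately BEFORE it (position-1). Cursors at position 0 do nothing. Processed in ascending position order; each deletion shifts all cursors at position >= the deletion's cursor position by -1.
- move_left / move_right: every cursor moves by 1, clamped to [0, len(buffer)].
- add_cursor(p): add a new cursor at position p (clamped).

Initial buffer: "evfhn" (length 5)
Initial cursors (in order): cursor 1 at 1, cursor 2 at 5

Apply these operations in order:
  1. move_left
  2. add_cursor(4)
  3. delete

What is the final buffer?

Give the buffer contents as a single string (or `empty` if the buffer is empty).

After op 1 (move_left): buffer="evfhn" (len 5), cursors c1@0 c2@4, authorship .....
After op 2 (add_cursor(4)): buffer="evfhn" (len 5), cursors c1@0 c2@4 c3@4, authorship .....
After op 3 (delete): buffer="evn" (len 3), cursors c1@0 c2@2 c3@2, authorship ...

Answer: evn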